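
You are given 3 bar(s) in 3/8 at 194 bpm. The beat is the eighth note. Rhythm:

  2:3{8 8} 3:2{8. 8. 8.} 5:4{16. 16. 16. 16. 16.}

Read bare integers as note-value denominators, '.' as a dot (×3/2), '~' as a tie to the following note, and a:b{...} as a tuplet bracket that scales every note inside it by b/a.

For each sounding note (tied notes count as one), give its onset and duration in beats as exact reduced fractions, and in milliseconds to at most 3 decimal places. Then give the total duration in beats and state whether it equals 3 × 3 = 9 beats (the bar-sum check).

1) 0.0ms=0b +463.918ms=3/2b
2) 463.918ms=3/2b +463.918ms=3/2b
3) 927.835ms=3b +309.278ms=1b
4) 1237.113ms=4b +309.278ms=1b
5) 1546.392ms=5b +309.278ms=1b
6) 1855.67ms=6b +185.567ms=3/5b
7) 2041.237ms=33/5b +185.567ms=3/5b
8) 2226.804ms=36/5b +185.567ms=3/5b
9) 2412.371ms=39/5b +185.567ms=3/5b
10) 2597.938ms=42/5b +185.567ms=3/5b
Σ=9b of 9 (194bpm 3/8) — PASS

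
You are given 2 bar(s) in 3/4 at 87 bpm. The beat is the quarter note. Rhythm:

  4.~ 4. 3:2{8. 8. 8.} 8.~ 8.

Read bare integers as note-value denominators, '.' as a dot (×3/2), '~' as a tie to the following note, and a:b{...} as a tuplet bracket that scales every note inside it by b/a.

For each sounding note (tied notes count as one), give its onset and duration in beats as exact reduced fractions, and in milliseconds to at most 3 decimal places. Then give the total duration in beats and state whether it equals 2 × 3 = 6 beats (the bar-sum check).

1) 0.0ms=0b +2068.966ms=3b
2) 2068.966ms=3b +344.828ms=1/2b
3) 2413.793ms=7/2b +344.828ms=1/2b
4) 2758.621ms=4b +344.828ms=1/2b
5) 3103.448ms=9/2b +1034.483ms=3/2b
Σ=6b of 6 (87bpm 3/4) — PASS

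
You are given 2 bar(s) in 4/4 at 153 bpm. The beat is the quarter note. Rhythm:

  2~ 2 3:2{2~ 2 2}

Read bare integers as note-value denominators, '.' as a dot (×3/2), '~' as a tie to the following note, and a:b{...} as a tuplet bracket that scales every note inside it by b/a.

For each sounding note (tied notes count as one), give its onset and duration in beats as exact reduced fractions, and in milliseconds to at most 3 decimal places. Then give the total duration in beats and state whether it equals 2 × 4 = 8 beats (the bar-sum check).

1) 0.0ms=0b +1568.627ms=4b
2) 1568.627ms=4b +1045.752ms=8/3b
3) 2614.379ms=20/3b +522.876ms=4/3b
Σ=8b of 8 (153bpm 4/4) — PASS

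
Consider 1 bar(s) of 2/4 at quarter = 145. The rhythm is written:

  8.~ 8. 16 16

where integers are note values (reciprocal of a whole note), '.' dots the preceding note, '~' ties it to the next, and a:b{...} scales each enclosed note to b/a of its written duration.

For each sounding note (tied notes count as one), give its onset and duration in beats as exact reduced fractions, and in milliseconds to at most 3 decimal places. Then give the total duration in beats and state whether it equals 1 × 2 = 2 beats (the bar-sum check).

1) 0.0ms=0b +620.69ms=3/2b
2) 620.69ms=3/2b +103.448ms=1/4b
3) 724.138ms=7/4b +103.448ms=1/4b
Σ=2b of 2 (145bpm 2/4) — PASS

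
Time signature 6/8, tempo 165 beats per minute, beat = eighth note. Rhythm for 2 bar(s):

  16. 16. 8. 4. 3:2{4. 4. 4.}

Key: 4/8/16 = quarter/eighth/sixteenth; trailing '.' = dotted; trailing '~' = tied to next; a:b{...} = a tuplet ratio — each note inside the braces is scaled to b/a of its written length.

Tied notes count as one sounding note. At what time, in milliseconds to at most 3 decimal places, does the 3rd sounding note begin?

1. 0.0ms @ 0 + 272.727ms (3/4)
2. 272.727ms @ 3/4 + 272.727ms (3/4)
3. 545.455ms @ 3/2 + 545.455ms (3/2)
4. 1090.909ms @ 3 + 1090.909ms (3)
5. 2181.818ms @ 6 + 727.273ms (2)
6. 2909.091ms @ 8 + 727.273ms (2)
7. 3636.364ms @ 10 + 727.273ms (2)

note 3 onset = 3/2b = 545.455ms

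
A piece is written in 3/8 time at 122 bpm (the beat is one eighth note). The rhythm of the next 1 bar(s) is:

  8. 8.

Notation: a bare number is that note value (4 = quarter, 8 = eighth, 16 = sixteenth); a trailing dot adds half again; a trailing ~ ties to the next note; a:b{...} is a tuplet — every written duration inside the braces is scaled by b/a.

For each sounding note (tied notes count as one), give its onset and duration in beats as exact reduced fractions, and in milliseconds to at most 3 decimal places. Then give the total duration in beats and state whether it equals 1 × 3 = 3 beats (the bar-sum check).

1) 0.0ms=0b +737.705ms=3/2b
2) 737.705ms=3/2b +737.705ms=3/2b
Σ=3b of 3 (122bpm 3/8) — PASS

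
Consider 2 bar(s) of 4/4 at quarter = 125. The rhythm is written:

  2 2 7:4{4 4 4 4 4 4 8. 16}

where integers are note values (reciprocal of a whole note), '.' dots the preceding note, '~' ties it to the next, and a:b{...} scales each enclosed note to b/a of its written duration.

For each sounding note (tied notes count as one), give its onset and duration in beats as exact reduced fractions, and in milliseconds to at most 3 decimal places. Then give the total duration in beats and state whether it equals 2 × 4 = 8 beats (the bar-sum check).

1) 0.0ms=0b +960.0ms=2b
2) 960.0ms=2b +960.0ms=2b
3) 1920.0ms=4b +274.286ms=4/7b
4) 2194.286ms=32/7b +274.286ms=4/7b
5) 2468.571ms=36/7b +274.286ms=4/7b
6) 2742.857ms=40/7b +274.286ms=4/7b
7) 3017.143ms=44/7b +274.286ms=4/7b
8) 3291.429ms=48/7b +274.286ms=4/7b
9) 3565.714ms=52/7b +205.714ms=3/7b
10) 3771.429ms=55/7b +68.571ms=1/7b
Σ=8b of 8 (125bpm 4/4) — PASS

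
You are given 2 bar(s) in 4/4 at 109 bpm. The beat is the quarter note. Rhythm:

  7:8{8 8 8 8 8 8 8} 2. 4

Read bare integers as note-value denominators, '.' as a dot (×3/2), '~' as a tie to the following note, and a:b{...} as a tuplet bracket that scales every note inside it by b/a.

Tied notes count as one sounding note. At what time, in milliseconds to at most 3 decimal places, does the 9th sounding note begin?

1. 0.0ms @ 0 + 314.548ms (4/7)
2. 314.548ms @ 4/7 + 314.548ms (4/7)
3. 629.096ms @ 8/7 + 314.548ms (4/7)
4. 943.644ms @ 12/7 + 314.548ms (4/7)
5. 1258.191ms @ 16/7 + 314.548ms (4/7)
6. 1572.739ms @ 20/7 + 314.548ms (4/7)
7. 1887.287ms @ 24/7 + 314.548ms (4/7)
8. 2201.835ms @ 4 + 1651.376ms (3)
9. 3853.211ms @ 7 + 550.459ms (1)

note 9 onset = 7b = 3853.211ms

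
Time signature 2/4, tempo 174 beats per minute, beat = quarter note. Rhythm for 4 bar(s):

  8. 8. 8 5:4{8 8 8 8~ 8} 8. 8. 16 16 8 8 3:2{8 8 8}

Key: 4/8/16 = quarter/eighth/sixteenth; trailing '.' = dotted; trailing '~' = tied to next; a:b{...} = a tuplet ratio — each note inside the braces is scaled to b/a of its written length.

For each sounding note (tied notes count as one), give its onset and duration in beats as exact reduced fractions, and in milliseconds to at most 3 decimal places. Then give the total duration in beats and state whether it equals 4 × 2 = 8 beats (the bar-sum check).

1) 0.0ms=0b +258.621ms=3/4b
2) 258.621ms=3/4b +258.621ms=3/4b
3) 517.241ms=3/2b +172.414ms=1/2b
4) 689.655ms=2b +137.931ms=2/5b
5) 827.586ms=12/5b +137.931ms=2/5b
6) 965.517ms=14/5b +137.931ms=2/5b
7) 1103.448ms=16/5b +275.862ms=4/5b
8) 1379.31ms=4b +258.621ms=3/4b
9) 1637.931ms=19/4b +258.621ms=3/4b
10) 1896.552ms=11/2b +86.207ms=1/4b
11) 1982.759ms=23/4b +86.207ms=1/4b
12) 2068.966ms=6b +172.414ms=1/2b
13) 2241.379ms=13/2b +172.414ms=1/2b
14) 2413.793ms=7b +114.943ms=1/3b
15) 2528.736ms=22/3b +114.943ms=1/3b
16) 2643.678ms=23/3b +114.943ms=1/3b
Σ=8b of 8 (174bpm 2/4) — PASS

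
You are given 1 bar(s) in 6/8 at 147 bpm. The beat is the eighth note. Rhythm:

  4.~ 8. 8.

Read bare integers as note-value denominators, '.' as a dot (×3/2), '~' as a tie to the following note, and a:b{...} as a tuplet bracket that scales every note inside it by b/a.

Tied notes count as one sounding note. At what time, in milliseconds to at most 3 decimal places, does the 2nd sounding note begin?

note 2 onset = 9/2b = 1836.735ms

1. 0.0ms @ 0 + 1836.735ms (9/2)
2. 1836.735ms @ 9/2 + 612.245ms (3/2)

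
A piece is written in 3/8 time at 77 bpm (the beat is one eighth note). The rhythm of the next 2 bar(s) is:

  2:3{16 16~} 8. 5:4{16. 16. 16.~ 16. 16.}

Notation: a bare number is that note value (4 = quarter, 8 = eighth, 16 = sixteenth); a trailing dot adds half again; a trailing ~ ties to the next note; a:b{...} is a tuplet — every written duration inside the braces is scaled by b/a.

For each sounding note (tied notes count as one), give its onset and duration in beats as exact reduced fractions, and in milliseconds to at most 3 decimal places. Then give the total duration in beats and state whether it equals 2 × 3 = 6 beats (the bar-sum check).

1) 0.0ms=0b +584.416ms=3/4b
2) 584.416ms=3/4b +1753.247ms=9/4b
3) 2337.662ms=3b +467.532ms=3/5b
4) 2805.195ms=18/5b +467.532ms=3/5b
5) 3272.727ms=21/5b +935.065ms=6/5b
6) 4207.792ms=27/5b +467.532ms=3/5b
Σ=6b of 6 (77bpm 3/8) — PASS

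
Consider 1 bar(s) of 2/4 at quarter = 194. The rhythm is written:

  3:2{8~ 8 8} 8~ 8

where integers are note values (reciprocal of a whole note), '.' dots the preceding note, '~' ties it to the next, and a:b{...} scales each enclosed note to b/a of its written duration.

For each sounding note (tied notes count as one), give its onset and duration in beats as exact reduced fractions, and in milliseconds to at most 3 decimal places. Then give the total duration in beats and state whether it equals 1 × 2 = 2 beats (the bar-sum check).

1) 0.0ms=0b +206.186ms=2/3b
2) 206.186ms=2/3b +103.093ms=1/3b
3) 309.278ms=1b +309.278ms=1b
Σ=2b of 2 (194bpm 2/4) — PASS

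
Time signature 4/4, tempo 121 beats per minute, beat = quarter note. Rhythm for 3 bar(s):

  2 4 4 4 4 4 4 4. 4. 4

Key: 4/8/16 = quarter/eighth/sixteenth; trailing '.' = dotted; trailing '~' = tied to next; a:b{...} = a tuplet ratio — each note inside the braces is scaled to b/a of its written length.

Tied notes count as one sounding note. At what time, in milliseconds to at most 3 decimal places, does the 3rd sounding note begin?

1. 0.0ms @ 0 + 991.736ms (2)
2. 991.736ms @ 2 + 495.868ms (1)
3. 1487.603ms @ 3 + 495.868ms (1)
4. 1983.471ms @ 4 + 495.868ms (1)
5. 2479.339ms @ 5 + 495.868ms (1)
6. 2975.207ms @ 6 + 495.868ms (1)
7. 3471.074ms @ 7 + 495.868ms (1)
8. 3966.942ms @ 8 + 743.802ms (3/2)
9. 4710.744ms @ 19/2 + 743.802ms (3/2)
10. 5454.545ms @ 11 + 495.868ms (1)

note 3 onset = 3b = 1487.603ms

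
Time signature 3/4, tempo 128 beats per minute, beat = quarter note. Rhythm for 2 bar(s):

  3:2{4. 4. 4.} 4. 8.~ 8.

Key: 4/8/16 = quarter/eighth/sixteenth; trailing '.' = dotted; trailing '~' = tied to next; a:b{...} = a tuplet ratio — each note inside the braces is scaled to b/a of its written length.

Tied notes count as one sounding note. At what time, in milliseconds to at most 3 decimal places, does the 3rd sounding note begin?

1. 0.0ms @ 0 + 468.75ms (1)
2. 468.75ms @ 1 + 468.75ms (1)
3. 937.5ms @ 2 + 468.75ms (1)
4. 1406.25ms @ 3 + 703.125ms (3/2)
5. 2109.375ms @ 9/2 + 703.125ms (3/2)

note 3 onset = 2b = 937.5ms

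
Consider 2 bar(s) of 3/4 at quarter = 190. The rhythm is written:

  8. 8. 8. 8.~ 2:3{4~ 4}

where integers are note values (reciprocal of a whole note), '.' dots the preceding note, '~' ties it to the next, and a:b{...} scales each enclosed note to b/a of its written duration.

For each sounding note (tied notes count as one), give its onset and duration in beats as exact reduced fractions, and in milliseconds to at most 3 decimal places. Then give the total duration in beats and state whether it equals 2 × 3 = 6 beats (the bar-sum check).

1) 0.0ms=0b +236.842ms=3/4b
2) 236.842ms=3/4b +236.842ms=3/4b
3) 473.684ms=3/2b +236.842ms=3/4b
4) 710.526ms=9/4b +1184.211ms=15/4b
Σ=6b of 6 (190bpm 3/4) — PASS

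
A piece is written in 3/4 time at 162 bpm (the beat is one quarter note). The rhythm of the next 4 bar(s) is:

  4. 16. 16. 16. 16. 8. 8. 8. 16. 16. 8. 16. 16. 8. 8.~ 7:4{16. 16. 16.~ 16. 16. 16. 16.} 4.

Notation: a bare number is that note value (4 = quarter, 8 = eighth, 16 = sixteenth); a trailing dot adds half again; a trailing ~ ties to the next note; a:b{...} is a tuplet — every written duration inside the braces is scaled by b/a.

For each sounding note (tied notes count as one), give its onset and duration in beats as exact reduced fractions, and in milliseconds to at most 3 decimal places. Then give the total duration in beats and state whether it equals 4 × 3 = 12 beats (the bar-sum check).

1) 0.0ms=0b +555.556ms=3/2b
2) 555.556ms=3/2b +138.889ms=3/8b
3) 694.444ms=15/8b +138.889ms=3/8b
4) 833.333ms=9/4b +138.889ms=3/8b
5) 972.222ms=21/8b +138.889ms=3/8b
6) 1111.111ms=3b +277.778ms=3/4b
7) 1388.889ms=15/4b +277.778ms=3/4b
8) 1666.667ms=9/2b +277.778ms=3/4b
9) 1944.444ms=21/4b +138.889ms=3/8b
10) 2083.333ms=45/8b +138.889ms=3/8b
11) 2222.222ms=6b +277.778ms=3/4b
12) 2500.0ms=27/4b +138.889ms=3/8b
13) 2638.889ms=57/8b +138.889ms=3/8b
14) 2777.778ms=15/2b +277.778ms=3/4b
15) 3055.556ms=33/4b +357.143ms=27/28b
16) 3412.698ms=129/14b +79.365ms=3/14b
17) 3492.063ms=66/7b +158.73ms=3/7b
18) 3650.794ms=69/7b +79.365ms=3/14b
19) 3730.159ms=141/14b +79.365ms=3/14b
20) 3809.524ms=72/7b +79.365ms=3/14b
21) 3888.889ms=21/2b +555.556ms=3/2b
Σ=12b of 12 (162bpm 3/4) — PASS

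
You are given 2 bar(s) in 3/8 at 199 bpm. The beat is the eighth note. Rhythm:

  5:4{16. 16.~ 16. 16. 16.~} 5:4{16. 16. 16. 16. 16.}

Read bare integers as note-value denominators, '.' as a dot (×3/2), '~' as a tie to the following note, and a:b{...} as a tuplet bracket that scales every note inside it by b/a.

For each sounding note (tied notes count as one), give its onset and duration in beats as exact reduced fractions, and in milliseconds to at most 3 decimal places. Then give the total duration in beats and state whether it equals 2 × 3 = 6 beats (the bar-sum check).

1) 0.0ms=0b +180.905ms=3/5b
2) 180.905ms=3/5b +361.809ms=6/5b
3) 542.714ms=9/5b +180.905ms=3/5b
4) 723.618ms=12/5b +361.809ms=6/5b
5) 1085.427ms=18/5b +180.905ms=3/5b
6) 1266.332ms=21/5b +180.905ms=3/5b
7) 1447.236ms=24/5b +180.905ms=3/5b
8) 1628.141ms=27/5b +180.905ms=3/5b
Σ=6b of 6 (199bpm 3/8) — PASS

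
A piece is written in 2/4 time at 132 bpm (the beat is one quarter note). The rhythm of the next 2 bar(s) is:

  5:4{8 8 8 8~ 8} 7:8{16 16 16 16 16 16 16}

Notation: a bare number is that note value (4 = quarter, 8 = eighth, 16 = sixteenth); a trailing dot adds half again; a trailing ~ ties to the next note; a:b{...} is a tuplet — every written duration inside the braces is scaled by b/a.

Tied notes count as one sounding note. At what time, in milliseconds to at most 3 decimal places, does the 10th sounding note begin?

1. 0.0ms @ 0 + 181.818ms (2/5)
2. 181.818ms @ 2/5 + 181.818ms (2/5)
3. 363.636ms @ 4/5 + 181.818ms (2/5)
4. 545.455ms @ 6/5 + 363.636ms (4/5)
5. 909.091ms @ 2 + 129.87ms (2/7)
6. 1038.961ms @ 16/7 + 129.87ms (2/7)
7. 1168.831ms @ 18/7 + 129.87ms (2/7)
8. 1298.701ms @ 20/7 + 129.87ms (2/7)
9. 1428.571ms @ 22/7 + 129.87ms (2/7)
10. 1558.442ms @ 24/7 + 129.87ms (2/7)
11. 1688.312ms @ 26/7 + 129.87ms (2/7)

note 10 onset = 24/7b = 1558.442ms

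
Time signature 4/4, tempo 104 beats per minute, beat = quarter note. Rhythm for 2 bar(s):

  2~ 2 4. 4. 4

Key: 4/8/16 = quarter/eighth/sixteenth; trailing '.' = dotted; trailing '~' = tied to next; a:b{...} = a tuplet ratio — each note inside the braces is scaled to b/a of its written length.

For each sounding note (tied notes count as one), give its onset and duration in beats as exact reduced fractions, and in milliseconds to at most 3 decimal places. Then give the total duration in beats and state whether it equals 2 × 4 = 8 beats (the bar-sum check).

1) 0.0ms=0b +2307.692ms=4b
2) 2307.692ms=4b +865.385ms=3/2b
3) 3173.077ms=11/2b +865.385ms=3/2b
4) 4038.462ms=7b +576.923ms=1b
Σ=8b of 8 (104bpm 4/4) — PASS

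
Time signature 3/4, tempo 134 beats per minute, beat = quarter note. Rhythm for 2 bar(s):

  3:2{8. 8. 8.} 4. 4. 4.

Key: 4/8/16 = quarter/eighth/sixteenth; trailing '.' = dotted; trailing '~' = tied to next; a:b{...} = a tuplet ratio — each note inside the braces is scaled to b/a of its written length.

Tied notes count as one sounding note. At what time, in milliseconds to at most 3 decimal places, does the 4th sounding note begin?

note 4 onset = 3/2b = 671.642ms

1. 0.0ms @ 0 + 223.881ms (1/2)
2. 223.881ms @ 1/2 + 223.881ms (1/2)
3. 447.761ms @ 1 + 223.881ms (1/2)
4. 671.642ms @ 3/2 + 671.642ms (3/2)
5. 1343.284ms @ 3 + 671.642ms (3/2)
6. 2014.925ms @ 9/2 + 671.642ms (3/2)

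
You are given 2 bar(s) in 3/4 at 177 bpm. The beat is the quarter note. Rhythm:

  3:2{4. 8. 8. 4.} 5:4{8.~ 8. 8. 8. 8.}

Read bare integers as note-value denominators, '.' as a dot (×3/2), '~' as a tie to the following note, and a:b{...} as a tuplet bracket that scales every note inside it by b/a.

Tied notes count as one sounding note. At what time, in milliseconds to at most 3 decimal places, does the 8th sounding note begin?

note 8 onset = 27/5b = 1830.508ms

1. 0.0ms @ 0 + 338.983ms (1)
2. 338.983ms @ 1 + 169.492ms (1/2)
3. 508.475ms @ 3/2 + 169.492ms (1/2)
4. 677.966ms @ 2 + 338.983ms (1)
5. 1016.949ms @ 3 + 406.78ms (6/5)
6. 1423.729ms @ 21/5 + 203.39ms (3/5)
7. 1627.119ms @ 24/5 + 203.39ms (3/5)
8. 1830.508ms @ 27/5 + 203.39ms (3/5)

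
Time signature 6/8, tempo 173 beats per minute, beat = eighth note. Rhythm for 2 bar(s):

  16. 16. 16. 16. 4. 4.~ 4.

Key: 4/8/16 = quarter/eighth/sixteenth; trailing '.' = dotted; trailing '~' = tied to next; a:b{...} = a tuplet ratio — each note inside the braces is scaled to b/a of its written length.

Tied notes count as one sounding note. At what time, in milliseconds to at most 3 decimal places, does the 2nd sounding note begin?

note 2 onset = 3/4b = 260.116ms

1. 0.0ms @ 0 + 260.116ms (3/4)
2. 260.116ms @ 3/4 + 260.116ms (3/4)
3. 520.231ms @ 3/2 + 260.116ms (3/4)
4. 780.347ms @ 9/4 + 260.116ms (3/4)
5. 1040.462ms @ 3 + 1040.462ms (3)
6. 2080.925ms @ 6 + 2080.925ms (6)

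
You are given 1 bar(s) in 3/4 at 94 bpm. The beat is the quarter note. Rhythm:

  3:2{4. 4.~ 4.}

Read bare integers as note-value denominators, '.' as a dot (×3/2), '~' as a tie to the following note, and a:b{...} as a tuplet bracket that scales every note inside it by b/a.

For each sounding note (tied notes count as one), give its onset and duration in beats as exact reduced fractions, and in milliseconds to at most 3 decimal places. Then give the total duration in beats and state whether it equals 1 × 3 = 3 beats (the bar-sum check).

1) 0.0ms=0b +638.298ms=1b
2) 638.298ms=1b +1276.596ms=2b
Σ=3b of 3 (94bpm 3/4) — PASS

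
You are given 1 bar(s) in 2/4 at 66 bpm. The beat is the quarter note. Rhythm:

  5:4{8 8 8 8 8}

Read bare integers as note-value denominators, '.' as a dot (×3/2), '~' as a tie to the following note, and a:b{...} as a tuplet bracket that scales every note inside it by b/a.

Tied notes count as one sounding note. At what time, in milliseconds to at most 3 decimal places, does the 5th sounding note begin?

note 5 onset = 8/5b = 1454.545ms

1. 0.0ms @ 0 + 363.636ms (2/5)
2. 363.636ms @ 2/5 + 363.636ms (2/5)
3. 727.273ms @ 4/5 + 363.636ms (2/5)
4. 1090.909ms @ 6/5 + 363.636ms (2/5)
5. 1454.545ms @ 8/5 + 363.636ms (2/5)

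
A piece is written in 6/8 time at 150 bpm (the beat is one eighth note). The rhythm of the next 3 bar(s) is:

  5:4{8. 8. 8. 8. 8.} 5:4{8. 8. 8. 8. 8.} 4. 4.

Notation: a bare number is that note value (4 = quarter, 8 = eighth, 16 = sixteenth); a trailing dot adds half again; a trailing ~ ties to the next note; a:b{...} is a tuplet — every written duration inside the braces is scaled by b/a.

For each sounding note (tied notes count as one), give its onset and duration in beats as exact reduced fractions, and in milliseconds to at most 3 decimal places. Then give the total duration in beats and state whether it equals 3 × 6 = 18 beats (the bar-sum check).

1) 0.0ms=0b +480.0ms=6/5b
2) 480.0ms=6/5b +480.0ms=6/5b
3) 960.0ms=12/5b +480.0ms=6/5b
4) 1440.0ms=18/5b +480.0ms=6/5b
5) 1920.0ms=24/5b +480.0ms=6/5b
6) 2400.0ms=6b +480.0ms=6/5b
7) 2880.0ms=36/5b +480.0ms=6/5b
8) 3360.0ms=42/5b +480.0ms=6/5b
9) 3840.0ms=48/5b +480.0ms=6/5b
10) 4320.0ms=54/5b +480.0ms=6/5b
11) 4800.0ms=12b +1200.0ms=3b
12) 6000.0ms=15b +1200.0ms=3b
Σ=18b of 18 (150bpm 6/8) — PASS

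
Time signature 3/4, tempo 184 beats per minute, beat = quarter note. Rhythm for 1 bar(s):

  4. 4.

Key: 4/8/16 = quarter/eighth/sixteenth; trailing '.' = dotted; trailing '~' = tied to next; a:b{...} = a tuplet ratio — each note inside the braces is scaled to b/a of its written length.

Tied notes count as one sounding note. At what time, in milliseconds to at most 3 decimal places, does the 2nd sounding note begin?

note 2 onset = 3/2b = 489.13ms

1. 0.0ms @ 0 + 489.13ms (3/2)
2. 489.13ms @ 3/2 + 489.13ms (3/2)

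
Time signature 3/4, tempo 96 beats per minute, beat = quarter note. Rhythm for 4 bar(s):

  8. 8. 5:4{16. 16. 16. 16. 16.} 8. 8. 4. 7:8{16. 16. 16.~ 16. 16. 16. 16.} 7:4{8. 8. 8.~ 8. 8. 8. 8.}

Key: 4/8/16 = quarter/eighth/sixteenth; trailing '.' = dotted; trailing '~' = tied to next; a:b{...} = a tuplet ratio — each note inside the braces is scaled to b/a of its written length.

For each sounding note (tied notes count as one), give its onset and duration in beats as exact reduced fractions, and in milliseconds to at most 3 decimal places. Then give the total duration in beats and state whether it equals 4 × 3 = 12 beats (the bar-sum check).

1) 0.0ms=0b +468.75ms=3/4b
2) 468.75ms=3/4b +468.75ms=3/4b
3) 937.5ms=3/2b +187.5ms=3/10b
4) 1125.0ms=9/5b +187.5ms=3/10b
5) 1312.5ms=21/10b +187.5ms=3/10b
6) 1500.0ms=12/5b +187.5ms=3/10b
7) 1687.5ms=27/10b +187.5ms=3/10b
8) 1875.0ms=3b +468.75ms=3/4b
9) 2343.75ms=15/4b +468.75ms=3/4b
10) 2812.5ms=9/2b +937.5ms=3/2b
11) 3750.0ms=6b +267.857ms=3/7b
12) 4017.857ms=45/7b +267.857ms=3/7b
13) 4285.714ms=48/7b +535.714ms=6/7b
14) 4821.429ms=54/7b +267.857ms=3/7b
15) 5089.286ms=57/7b +267.857ms=3/7b
16) 5357.143ms=60/7b +267.857ms=3/7b
17) 5625.0ms=9b +267.857ms=3/7b
18) 5892.857ms=66/7b +267.857ms=3/7b
19) 6160.714ms=69/7b +535.714ms=6/7b
20) 6696.429ms=75/7b +267.857ms=3/7b
21) 6964.286ms=78/7b +267.857ms=3/7b
22) 7232.143ms=81/7b +267.857ms=3/7b
Σ=12b of 12 (96bpm 3/4) — PASS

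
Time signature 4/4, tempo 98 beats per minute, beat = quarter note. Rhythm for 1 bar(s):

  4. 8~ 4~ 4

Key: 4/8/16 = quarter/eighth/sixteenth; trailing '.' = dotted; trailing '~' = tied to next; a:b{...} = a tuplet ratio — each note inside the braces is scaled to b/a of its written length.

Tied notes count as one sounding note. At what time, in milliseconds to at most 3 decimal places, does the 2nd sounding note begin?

note 2 onset = 3/2b = 918.367ms

1. 0.0ms @ 0 + 918.367ms (3/2)
2. 918.367ms @ 3/2 + 1530.612ms (5/2)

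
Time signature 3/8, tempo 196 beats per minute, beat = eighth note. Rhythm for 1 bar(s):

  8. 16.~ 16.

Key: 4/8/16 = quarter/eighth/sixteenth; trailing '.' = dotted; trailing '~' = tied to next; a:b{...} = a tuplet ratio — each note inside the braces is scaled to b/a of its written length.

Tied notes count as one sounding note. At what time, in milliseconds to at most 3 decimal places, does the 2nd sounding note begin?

note 2 onset = 3/2b = 459.184ms

1. 0.0ms @ 0 + 459.184ms (3/2)
2. 459.184ms @ 3/2 + 459.184ms (3/2)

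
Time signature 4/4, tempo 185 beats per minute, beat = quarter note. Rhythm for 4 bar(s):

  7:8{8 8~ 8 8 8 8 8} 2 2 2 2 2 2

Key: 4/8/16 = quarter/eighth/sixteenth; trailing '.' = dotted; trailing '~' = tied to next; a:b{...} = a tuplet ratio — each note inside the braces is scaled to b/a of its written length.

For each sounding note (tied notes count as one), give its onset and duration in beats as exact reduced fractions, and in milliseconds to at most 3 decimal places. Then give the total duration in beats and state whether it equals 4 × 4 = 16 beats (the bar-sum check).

1) 0.0ms=0b +185.328ms=4/7b
2) 185.328ms=4/7b +370.656ms=8/7b
3) 555.985ms=12/7b +185.328ms=4/7b
4) 741.313ms=16/7b +185.328ms=4/7b
5) 926.641ms=20/7b +185.328ms=4/7b
6) 1111.969ms=24/7b +185.328ms=4/7b
7) 1297.297ms=4b +648.649ms=2b
8) 1945.946ms=6b +648.649ms=2b
9) 2594.595ms=8b +648.649ms=2b
10) 3243.243ms=10b +648.649ms=2b
11) 3891.892ms=12b +648.649ms=2b
12) 4540.541ms=14b +648.649ms=2b
Σ=16b of 16 (185bpm 4/4) — PASS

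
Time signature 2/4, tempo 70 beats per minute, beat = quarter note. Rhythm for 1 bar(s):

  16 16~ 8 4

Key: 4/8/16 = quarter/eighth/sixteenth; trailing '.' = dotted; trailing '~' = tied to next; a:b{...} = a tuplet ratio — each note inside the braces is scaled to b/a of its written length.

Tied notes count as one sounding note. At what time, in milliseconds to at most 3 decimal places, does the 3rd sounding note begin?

note 3 onset = 1b = 857.143ms

1. 0.0ms @ 0 + 214.286ms (1/4)
2. 214.286ms @ 1/4 + 642.857ms (3/4)
3. 857.143ms @ 1 + 857.143ms (1)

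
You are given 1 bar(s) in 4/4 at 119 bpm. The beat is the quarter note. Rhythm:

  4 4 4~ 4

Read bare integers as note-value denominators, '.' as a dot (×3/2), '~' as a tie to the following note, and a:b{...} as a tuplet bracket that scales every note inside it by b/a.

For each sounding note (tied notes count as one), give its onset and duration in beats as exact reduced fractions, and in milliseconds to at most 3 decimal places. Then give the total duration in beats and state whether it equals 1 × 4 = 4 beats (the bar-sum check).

1) 0.0ms=0b +504.202ms=1b
2) 504.202ms=1b +504.202ms=1b
3) 1008.403ms=2b +1008.403ms=2b
Σ=4b of 4 (119bpm 4/4) — PASS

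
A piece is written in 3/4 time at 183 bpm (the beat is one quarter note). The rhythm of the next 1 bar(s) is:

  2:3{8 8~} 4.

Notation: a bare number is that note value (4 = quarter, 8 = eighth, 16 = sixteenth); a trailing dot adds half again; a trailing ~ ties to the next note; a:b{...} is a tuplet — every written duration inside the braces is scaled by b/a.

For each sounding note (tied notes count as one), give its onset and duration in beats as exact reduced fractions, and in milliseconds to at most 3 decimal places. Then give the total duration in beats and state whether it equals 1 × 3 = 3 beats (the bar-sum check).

1) 0.0ms=0b +245.902ms=3/4b
2) 245.902ms=3/4b +737.705ms=9/4b
Σ=3b of 3 (183bpm 3/4) — PASS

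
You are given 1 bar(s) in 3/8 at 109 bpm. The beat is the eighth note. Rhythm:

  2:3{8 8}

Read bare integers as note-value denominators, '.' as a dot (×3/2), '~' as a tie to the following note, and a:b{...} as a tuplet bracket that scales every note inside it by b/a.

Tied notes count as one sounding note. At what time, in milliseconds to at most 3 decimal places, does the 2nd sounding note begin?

note 2 onset = 3/2b = 825.688ms

1. 0.0ms @ 0 + 825.688ms (3/2)
2. 825.688ms @ 3/2 + 825.688ms (3/2)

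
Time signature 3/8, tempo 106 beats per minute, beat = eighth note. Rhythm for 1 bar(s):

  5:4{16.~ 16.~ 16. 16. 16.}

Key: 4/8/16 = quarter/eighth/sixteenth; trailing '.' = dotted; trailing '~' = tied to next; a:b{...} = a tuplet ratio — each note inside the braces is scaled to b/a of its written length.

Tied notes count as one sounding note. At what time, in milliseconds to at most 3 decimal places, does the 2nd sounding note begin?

1. 0.0ms @ 0 + 1018.868ms (9/5)
2. 1018.868ms @ 9/5 + 339.623ms (3/5)
3. 1358.491ms @ 12/5 + 339.623ms (3/5)

note 2 onset = 9/5b = 1018.868ms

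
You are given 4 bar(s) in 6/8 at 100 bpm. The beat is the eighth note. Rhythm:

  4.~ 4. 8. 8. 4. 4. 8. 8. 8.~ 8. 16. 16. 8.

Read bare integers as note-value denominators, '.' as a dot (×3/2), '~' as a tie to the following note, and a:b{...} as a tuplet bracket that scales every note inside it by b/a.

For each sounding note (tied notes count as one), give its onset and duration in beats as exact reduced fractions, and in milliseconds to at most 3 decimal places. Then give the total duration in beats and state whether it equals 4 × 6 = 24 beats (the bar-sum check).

1) 0.0ms=0b +3600.0ms=6b
2) 3600.0ms=6b +900.0ms=3/2b
3) 4500.0ms=15/2b +900.0ms=3/2b
4) 5400.0ms=9b +1800.0ms=3b
5) 7200.0ms=12b +1800.0ms=3b
6) 9000.0ms=15b +900.0ms=3/2b
7) 9900.0ms=33/2b +900.0ms=3/2b
8) 10800.0ms=18b +1800.0ms=3b
9) 12600.0ms=21b +450.0ms=3/4b
10) 13050.0ms=87/4b +450.0ms=3/4b
11) 13500.0ms=45/2b +900.0ms=3/2b
Σ=24b of 24 (100bpm 6/8) — PASS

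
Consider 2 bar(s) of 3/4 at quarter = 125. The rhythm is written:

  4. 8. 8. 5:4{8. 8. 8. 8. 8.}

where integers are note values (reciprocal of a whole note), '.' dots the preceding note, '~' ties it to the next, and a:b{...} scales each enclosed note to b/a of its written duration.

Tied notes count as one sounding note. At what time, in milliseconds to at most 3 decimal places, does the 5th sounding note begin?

note 5 onset = 18/5b = 1728.0ms

1. 0.0ms @ 0 + 720.0ms (3/2)
2. 720.0ms @ 3/2 + 360.0ms (3/4)
3. 1080.0ms @ 9/4 + 360.0ms (3/4)
4. 1440.0ms @ 3 + 288.0ms (3/5)
5. 1728.0ms @ 18/5 + 288.0ms (3/5)
6. 2016.0ms @ 21/5 + 288.0ms (3/5)
7. 2304.0ms @ 24/5 + 288.0ms (3/5)
8. 2592.0ms @ 27/5 + 288.0ms (3/5)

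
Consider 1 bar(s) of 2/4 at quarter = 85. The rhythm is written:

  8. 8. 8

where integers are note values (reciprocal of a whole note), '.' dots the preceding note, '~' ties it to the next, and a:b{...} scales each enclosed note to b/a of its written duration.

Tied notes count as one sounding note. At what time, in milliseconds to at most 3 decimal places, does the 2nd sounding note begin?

1. 0.0ms @ 0 + 529.412ms (3/4)
2. 529.412ms @ 3/4 + 529.412ms (3/4)
3. 1058.824ms @ 3/2 + 352.941ms (1/2)

note 2 onset = 3/4b = 529.412ms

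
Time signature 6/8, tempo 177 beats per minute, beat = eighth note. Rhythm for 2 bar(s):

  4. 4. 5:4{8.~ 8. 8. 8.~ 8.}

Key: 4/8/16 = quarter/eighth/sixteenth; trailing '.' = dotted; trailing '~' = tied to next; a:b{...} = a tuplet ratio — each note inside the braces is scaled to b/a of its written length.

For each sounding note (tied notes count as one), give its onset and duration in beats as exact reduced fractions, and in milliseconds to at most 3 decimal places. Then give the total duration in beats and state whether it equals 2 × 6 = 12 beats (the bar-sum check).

1) 0.0ms=0b +1016.949ms=3b
2) 1016.949ms=3b +1016.949ms=3b
3) 2033.898ms=6b +813.559ms=12/5b
4) 2847.458ms=42/5b +406.78ms=6/5b
5) 3254.237ms=48/5b +813.559ms=12/5b
Σ=12b of 12 (177bpm 6/8) — PASS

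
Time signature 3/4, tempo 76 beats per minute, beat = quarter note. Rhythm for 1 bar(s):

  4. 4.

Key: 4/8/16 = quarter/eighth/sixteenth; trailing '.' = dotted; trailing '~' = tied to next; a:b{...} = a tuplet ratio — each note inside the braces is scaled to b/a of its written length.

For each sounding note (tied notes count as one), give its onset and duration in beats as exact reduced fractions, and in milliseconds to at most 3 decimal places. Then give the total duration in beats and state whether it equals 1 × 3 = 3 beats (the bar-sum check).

1) 0.0ms=0b +1184.211ms=3/2b
2) 1184.211ms=3/2b +1184.211ms=3/2b
Σ=3b of 3 (76bpm 3/4) — PASS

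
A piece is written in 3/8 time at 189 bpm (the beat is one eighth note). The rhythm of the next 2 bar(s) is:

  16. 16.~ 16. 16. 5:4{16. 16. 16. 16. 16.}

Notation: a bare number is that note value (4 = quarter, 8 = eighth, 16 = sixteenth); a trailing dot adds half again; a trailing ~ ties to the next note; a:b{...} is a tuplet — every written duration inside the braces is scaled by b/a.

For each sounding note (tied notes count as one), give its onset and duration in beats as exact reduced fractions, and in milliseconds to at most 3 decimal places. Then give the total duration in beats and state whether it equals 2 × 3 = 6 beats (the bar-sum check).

1) 0.0ms=0b +238.095ms=3/4b
2) 238.095ms=3/4b +476.19ms=3/2b
3) 714.286ms=9/4b +238.095ms=3/4b
4) 952.381ms=3b +190.476ms=3/5b
5) 1142.857ms=18/5b +190.476ms=3/5b
6) 1333.333ms=21/5b +190.476ms=3/5b
7) 1523.81ms=24/5b +190.476ms=3/5b
8) 1714.286ms=27/5b +190.476ms=3/5b
Σ=6b of 6 (189bpm 3/8) — PASS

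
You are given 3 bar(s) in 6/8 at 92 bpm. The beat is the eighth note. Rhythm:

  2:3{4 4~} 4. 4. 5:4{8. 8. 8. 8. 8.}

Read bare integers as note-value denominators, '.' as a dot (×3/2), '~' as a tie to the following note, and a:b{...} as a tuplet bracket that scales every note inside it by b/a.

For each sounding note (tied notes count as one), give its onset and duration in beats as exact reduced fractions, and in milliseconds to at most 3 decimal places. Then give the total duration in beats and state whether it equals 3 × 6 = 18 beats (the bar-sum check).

1) 0.0ms=0b +1956.522ms=3b
2) 1956.522ms=3b +3913.043ms=6b
3) 5869.565ms=9b +1956.522ms=3b
4) 7826.087ms=12b +782.609ms=6/5b
5) 8608.696ms=66/5b +782.609ms=6/5b
6) 9391.304ms=72/5b +782.609ms=6/5b
7) 10173.913ms=78/5b +782.609ms=6/5b
8) 10956.522ms=84/5b +782.609ms=6/5b
Σ=18b of 18 (92bpm 6/8) — PASS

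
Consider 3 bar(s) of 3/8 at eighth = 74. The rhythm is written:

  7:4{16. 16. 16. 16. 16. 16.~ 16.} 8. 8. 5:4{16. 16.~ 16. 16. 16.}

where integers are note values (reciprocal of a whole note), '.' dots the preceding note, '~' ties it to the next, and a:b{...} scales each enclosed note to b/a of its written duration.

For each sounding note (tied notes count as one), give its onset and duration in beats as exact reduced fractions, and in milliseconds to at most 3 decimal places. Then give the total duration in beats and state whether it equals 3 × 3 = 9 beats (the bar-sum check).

1) 0.0ms=0b +347.49ms=3/7b
2) 347.49ms=3/7b +347.49ms=3/7b
3) 694.981ms=6/7b +347.49ms=3/7b
4) 1042.471ms=9/7b +347.49ms=3/7b
5) 1389.961ms=12/7b +347.49ms=3/7b
6) 1737.452ms=15/7b +694.981ms=6/7b
7) 2432.432ms=3b +1216.216ms=3/2b
8) 3648.649ms=9/2b +1216.216ms=3/2b
9) 4864.865ms=6b +486.486ms=3/5b
10) 5351.351ms=33/5b +972.973ms=6/5b
11) 6324.324ms=39/5b +486.486ms=3/5b
12) 6810.811ms=42/5b +486.486ms=3/5b
Σ=9b of 9 (74bpm 3/8) — PASS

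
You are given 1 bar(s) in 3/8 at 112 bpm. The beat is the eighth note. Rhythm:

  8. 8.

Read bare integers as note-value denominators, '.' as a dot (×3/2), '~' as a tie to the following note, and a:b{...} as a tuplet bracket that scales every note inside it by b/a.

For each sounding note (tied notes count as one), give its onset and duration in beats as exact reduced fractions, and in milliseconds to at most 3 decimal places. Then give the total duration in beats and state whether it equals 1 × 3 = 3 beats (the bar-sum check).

1) 0.0ms=0b +803.571ms=3/2b
2) 803.571ms=3/2b +803.571ms=3/2b
Σ=3b of 3 (112bpm 3/8) — PASS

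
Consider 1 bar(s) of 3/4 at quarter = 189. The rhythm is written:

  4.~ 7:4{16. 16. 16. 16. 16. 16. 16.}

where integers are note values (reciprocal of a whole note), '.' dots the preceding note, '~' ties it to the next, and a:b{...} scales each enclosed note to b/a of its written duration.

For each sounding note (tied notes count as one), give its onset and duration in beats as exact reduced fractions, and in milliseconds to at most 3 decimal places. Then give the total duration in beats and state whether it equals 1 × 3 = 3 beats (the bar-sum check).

1) 0.0ms=0b +544.218ms=12/7b
2) 544.218ms=12/7b +68.027ms=3/14b
3) 612.245ms=27/14b +68.027ms=3/14b
4) 680.272ms=15/7b +68.027ms=3/14b
5) 748.299ms=33/14b +68.027ms=3/14b
6) 816.327ms=18/7b +68.027ms=3/14b
7) 884.354ms=39/14b +68.027ms=3/14b
Σ=3b of 3 (189bpm 3/4) — PASS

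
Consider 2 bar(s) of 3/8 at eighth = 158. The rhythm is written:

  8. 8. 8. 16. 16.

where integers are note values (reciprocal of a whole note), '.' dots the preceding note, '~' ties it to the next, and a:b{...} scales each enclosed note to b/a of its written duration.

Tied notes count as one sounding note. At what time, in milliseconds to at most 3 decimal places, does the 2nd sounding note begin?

1. 0.0ms @ 0 + 569.62ms (3/2)
2. 569.62ms @ 3/2 + 569.62ms (3/2)
3. 1139.241ms @ 3 + 569.62ms (3/2)
4. 1708.861ms @ 9/2 + 284.81ms (3/4)
5. 1993.671ms @ 21/4 + 284.81ms (3/4)

note 2 onset = 3/2b = 569.62ms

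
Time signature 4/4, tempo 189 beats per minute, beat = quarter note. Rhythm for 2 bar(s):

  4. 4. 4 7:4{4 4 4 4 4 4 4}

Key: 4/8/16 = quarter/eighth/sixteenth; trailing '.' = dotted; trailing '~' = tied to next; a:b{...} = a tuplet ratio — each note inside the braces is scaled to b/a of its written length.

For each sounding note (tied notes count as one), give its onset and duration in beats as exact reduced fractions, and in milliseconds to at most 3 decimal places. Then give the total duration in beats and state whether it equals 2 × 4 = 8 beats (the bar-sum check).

1) 0.0ms=0b +476.19ms=3/2b
2) 476.19ms=3/2b +476.19ms=3/2b
3) 952.381ms=3b +317.46ms=1b
4) 1269.841ms=4b +181.406ms=4/7b
5) 1451.247ms=32/7b +181.406ms=4/7b
6) 1632.653ms=36/7b +181.406ms=4/7b
7) 1814.059ms=40/7b +181.406ms=4/7b
8) 1995.465ms=44/7b +181.406ms=4/7b
9) 2176.871ms=48/7b +181.406ms=4/7b
10) 2358.277ms=52/7b +181.406ms=4/7b
Σ=8b of 8 (189bpm 4/4) — PASS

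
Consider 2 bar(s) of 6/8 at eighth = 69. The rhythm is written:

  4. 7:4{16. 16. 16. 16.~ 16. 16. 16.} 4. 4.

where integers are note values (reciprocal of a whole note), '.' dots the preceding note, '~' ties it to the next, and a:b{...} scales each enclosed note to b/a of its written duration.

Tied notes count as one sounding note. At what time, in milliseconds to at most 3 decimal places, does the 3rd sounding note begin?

note 3 onset = 24/7b = 2981.366ms

1. 0.0ms @ 0 + 2608.696ms (3)
2. 2608.696ms @ 3 + 372.671ms (3/7)
3. 2981.366ms @ 24/7 + 372.671ms (3/7)
4. 3354.037ms @ 27/7 + 372.671ms (3/7)
5. 3726.708ms @ 30/7 + 745.342ms (6/7)
6. 4472.05ms @ 36/7 + 372.671ms (3/7)
7. 4844.72ms @ 39/7 + 372.671ms (3/7)
8. 5217.391ms @ 6 + 2608.696ms (3)
9. 7826.087ms @ 9 + 2608.696ms (3)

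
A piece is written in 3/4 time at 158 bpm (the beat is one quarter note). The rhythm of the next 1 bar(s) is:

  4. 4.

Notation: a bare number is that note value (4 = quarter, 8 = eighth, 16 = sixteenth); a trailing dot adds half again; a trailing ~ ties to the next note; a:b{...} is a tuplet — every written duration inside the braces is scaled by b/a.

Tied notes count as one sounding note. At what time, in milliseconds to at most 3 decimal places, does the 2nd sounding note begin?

note 2 onset = 3/2b = 569.62ms

1. 0.0ms @ 0 + 569.62ms (3/2)
2. 569.62ms @ 3/2 + 569.62ms (3/2)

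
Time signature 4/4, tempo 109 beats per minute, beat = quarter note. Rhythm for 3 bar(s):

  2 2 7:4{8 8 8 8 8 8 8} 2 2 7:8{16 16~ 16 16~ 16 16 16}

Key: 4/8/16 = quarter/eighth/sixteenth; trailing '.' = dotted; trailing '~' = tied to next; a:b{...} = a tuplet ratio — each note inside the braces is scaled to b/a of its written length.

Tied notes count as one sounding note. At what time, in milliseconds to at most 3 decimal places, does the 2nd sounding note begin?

note 2 onset = 2b = 1100.917ms

1. 0.0ms @ 0 + 1100.917ms (2)
2. 1100.917ms @ 2 + 1100.917ms (2)
3. 2201.835ms @ 4 + 157.274ms (2/7)
4. 2359.109ms @ 30/7 + 157.274ms (2/7)
5. 2516.383ms @ 32/7 + 157.274ms (2/7)
6. 2673.657ms @ 34/7 + 157.274ms (2/7)
7. 2830.931ms @ 36/7 + 157.274ms (2/7)
8. 2988.204ms @ 38/7 + 157.274ms (2/7)
9. 3145.478ms @ 40/7 + 157.274ms (2/7)
10. 3302.752ms @ 6 + 1100.917ms (2)
11. 4403.67ms @ 8 + 1100.917ms (2)
12. 5504.587ms @ 10 + 157.274ms (2/7)
13. 5661.861ms @ 72/7 + 314.548ms (4/7)
14. 5976.409ms @ 76/7 + 314.548ms (4/7)
15. 6290.957ms @ 80/7 + 157.274ms (2/7)
16. 6448.231ms @ 82/7 + 157.274ms (2/7)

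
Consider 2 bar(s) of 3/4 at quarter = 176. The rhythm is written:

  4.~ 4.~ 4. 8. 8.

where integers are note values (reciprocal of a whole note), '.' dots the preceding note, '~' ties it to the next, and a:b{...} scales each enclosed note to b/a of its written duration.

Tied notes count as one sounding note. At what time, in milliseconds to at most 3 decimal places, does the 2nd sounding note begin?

1. 0.0ms @ 0 + 1534.091ms (9/2)
2. 1534.091ms @ 9/2 + 255.682ms (3/4)
3. 1789.773ms @ 21/4 + 255.682ms (3/4)

note 2 onset = 9/2b = 1534.091ms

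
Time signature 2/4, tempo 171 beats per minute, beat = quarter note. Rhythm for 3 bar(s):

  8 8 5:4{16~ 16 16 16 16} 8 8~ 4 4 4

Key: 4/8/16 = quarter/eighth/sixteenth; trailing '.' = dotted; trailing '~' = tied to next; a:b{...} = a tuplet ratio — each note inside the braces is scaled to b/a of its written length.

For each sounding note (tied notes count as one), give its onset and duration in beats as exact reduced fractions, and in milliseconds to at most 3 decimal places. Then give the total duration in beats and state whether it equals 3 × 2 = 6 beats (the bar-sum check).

1) 0.0ms=0b +175.439ms=1/2b
2) 175.439ms=1/2b +175.439ms=1/2b
3) 350.877ms=1b +140.351ms=2/5b
4) 491.228ms=7/5b +70.175ms=1/5b
5) 561.404ms=8/5b +70.175ms=1/5b
6) 631.579ms=9/5b +70.175ms=1/5b
7) 701.754ms=2b +175.439ms=1/2b
8) 877.193ms=5/2b +526.316ms=3/2b
9) 1403.509ms=4b +350.877ms=1b
10) 1754.386ms=5b +350.877ms=1b
Σ=6b of 6 (171bpm 2/4) — PASS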